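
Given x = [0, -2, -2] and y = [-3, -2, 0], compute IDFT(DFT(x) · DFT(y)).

(x ⊛ y)[n] = Σ(m=0 to 2) x[m] · y[(n-m) mod 3]

Computing each output sample:
(x ⊛ y)[0] = 4
(x ⊛ y)[1] = 6
(x ⊛ y)[2] = 10

x ⊛ y = [4, 6, 10]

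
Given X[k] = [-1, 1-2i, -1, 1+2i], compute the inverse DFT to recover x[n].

x[n] = (1/4) Σ(k=0 to 3) X[k] · e^(2πikn/4)

Computing each x[n]:
x[0] = 0
x[1] = 1
x[2] = -1
x[3] = -1

x = [0, 1, -1, -1]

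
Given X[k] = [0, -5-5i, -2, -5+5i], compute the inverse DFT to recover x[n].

x[n] = (1/4) Σ(k=0 to 3) X[k] · e^(2πikn/4)

Computing each x[n]:
x[0] = -3
x[1] = 3
x[2] = 2
x[3] = -2

x = [-3, 3, 2, -2]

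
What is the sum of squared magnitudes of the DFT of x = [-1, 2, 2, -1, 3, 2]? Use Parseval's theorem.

Parseval: Σ|x[n]|² = (1/N)Σ|X[k]|², so Σ|X[k]|² = N·Σ|x[n]|² = 6·23.0000

Σ|X[k]|² = N·Σ|x[n]|² = 6·23.0000 = 138.0000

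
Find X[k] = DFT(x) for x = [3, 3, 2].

X[k] = Σ(n=0 to 2) x[n] · ω_3^(nk)
where ω_3 = e^(-2πi/3)

Computing each X[k]:
X[0] = 8
X[1] = 0.5000-0.8660i
X[2] = 0.5000+0.8660i

X = [8, 0.5000-0.8660i, 0.5000+0.8660i]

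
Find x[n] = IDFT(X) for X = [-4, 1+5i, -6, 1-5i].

x[n] = (1/4) Σ(k=0 to 3) X[k] · e^(2πikn/4)

Computing each x[n]:
x[0] = -2
x[1] = -2
x[2] = -3
x[3] = 3

x = [-2, -2, -3, 3]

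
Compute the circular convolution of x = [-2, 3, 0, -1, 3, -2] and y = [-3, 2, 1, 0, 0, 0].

(x ⊛ y)[n] = Σ(m=0 to 5) x[m] · y[(n-m) mod 6]

Computing each output sample:
(x ⊛ y)[0] = 5
(x ⊛ y)[1] = -15
(x ⊛ y)[2] = 4
(x ⊛ y)[3] = 6
(x ⊛ y)[4] = -11
(x ⊛ y)[5] = 11

x ⊛ y = [5, -15, 4, 6, -11, 11]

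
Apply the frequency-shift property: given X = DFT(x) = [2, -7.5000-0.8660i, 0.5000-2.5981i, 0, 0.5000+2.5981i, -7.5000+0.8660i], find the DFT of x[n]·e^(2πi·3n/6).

Modulation property: DFT(ω_6^(-3n)·x[n]) = X[(k-3) mod 6], so circularly shift X by 3 positions.

X[k-3] = [0, 0.5000+2.5981i, -7.5000+0.8660i, 2, -7.5000-0.8660i, 0.5000-2.5981i]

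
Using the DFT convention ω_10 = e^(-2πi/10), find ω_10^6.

ω_10^6 = e^(-2πi·6/10)
= cos(-2π·6/10) + i·sin(-2π·6/10)
= cos(-12π/10) + i·sin(-12π/10)

ω_10^6 = cos(-12π/10) + i·sin(-12π/10) = -0.8090+0.5878i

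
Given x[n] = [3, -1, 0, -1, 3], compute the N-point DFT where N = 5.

X[k] = Σ(n=0 to 4) x[n] · ω_5^(nk)
where ω_5 = e^(-2πi/5)

Computing each X[k]:
X[0] = 4
X[1] = 4.4271+3.2164i
X[2] = 1.0729+3.3022i
X[3] = 1.0729-3.3022i
X[4] = 4.4271-3.2164i

X = [4, 4.4271+3.2164i, 1.0729+3.3022i, 1.0729-3.3022i, 4.4271-3.2164i]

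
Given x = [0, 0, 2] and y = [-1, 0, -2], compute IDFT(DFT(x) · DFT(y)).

(x ⊛ y)[n] = Σ(m=0 to 2) x[m] · y[(n-m) mod 3]

Computing each output sample:
(x ⊛ y)[0] = 0
(x ⊛ y)[1] = -4
(x ⊛ y)[2] = -2

x ⊛ y = [0, -4, -2]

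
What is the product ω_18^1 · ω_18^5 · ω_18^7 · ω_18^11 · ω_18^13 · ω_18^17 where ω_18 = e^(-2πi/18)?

The primitive 18th roots of unity are ω_18^k for k coprime to 18: k ∈ {1, 5, 7, 11, 13, 17}
Their product equals the constant term of the cyclotomic polynomial Φ_18(x) up to sign.
For n ≥ 3, the product of all primitive nth roots of unity is 1. (For n=1 it is 1; for n=2 it is -1.)

1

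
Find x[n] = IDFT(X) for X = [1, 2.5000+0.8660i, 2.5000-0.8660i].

x[n] = (1/3) Σ(k=0 to 2) X[k] · e^(2πikn/3)

Computing each x[n]:
x[0] = 2
x[1] = -1
x[2] = 0

x = [2, -1, 0]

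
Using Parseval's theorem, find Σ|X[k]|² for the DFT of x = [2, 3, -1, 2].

Parseval: Σ|x[n]|² = (1/N)Σ|X[k]|², so Σ|X[k]|² = N·Σ|x[n]|² = 4·18.0000

Σ|X[k]|² = N·Σ|x[n]|² = 4·18.0000 = 72.0000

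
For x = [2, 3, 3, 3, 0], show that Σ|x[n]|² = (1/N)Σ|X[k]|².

Time domain:
Σ|x[n]|² = |2|² + |3|² + |3|² + |3|² + |0|² = 31.0000

Frequency domain:
(1/5)Σ|X[k]|² = (1/5)(|11|² + |-1.9271-2.8532i|² + |1.4271-1.7634i|² + |1.4271+1.7634i|² + |-1.9271+2.8532i|²) = (1/5)·155.0000 = 31.0000

Both sides agree, confirming Parseval's theorem.

Σ|x[n]|² = (1/N)Σ|X[k]|² = 31.0000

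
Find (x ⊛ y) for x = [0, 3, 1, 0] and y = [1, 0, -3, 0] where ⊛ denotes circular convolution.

(x ⊛ y)[n] = Σ(m=0 to 3) x[m] · y[(n-m) mod 4]

Computing each output sample:
(x ⊛ y)[0] = -3
(x ⊛ y)[1] = 3
(x ⊛ y)[2] = 1
(x ⊛ y)[3] = -9

x ⊛ y = [-3, 3, 1, -9]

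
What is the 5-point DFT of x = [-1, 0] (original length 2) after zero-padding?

Original 2-point DFT: [-1, -1]
Zero-padded 5-point DFT provides frequency interpolation.

DFT_5([x, 0, ...]) = [-1, -1, -1, -1, -1]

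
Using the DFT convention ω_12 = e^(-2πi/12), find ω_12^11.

ω_12^11 = e^(-2πi·11/12)
= cos(-2π·11/12) + i·sin(-2π·11/12)
= cos(-22π/12) + i·sin(-22π/12)

ω_12^11 = cos(-22π/12) + i·sin(-22π/12) = 0.8660+0.5000i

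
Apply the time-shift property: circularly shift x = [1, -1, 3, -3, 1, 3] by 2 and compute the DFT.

Time shift by 2: X_shifted[k] = ω_6^(2k) · X[k]
Shifted x = [1, 3, 1, -1, 3, -3]

DFT(x[n-2]) = [4, -3.4641i, -2.0000-6.9282i, 6, -2.0000+6.9282i, 3.4641i]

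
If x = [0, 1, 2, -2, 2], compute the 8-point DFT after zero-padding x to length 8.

Original 5-point DFT: [3, 0.9271-1.4001i, -2.4271+4.3920i, -2.4271-4.3920i, 0.9271+1.4001i]
Zero-padded 8-point DFT provides frequency interpolation.

DFT_8([x, 0, ...]) = [3, 0.1213-1.2929i, -3i, -4.1213+2.7071i, 5, -4.1213-2.7071i, 3i, 0.1213+1.2929i]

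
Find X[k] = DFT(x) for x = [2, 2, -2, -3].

X[k] = Σ(n=0 to 3) x[n] · ω_4^(nk)
where ω_4 = e^(-2πi/4)

Computing each X[k]:
X[0] = -1
X[1] = 4-5i
X[2] = 1
X[3] = 4+5i

X = [-1, 4-5i, 1, 4+5i]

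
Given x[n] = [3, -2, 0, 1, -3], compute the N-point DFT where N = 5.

X[k] = Σ(n=0 to 4) x[n] · ω_5^(nk)
where ω_5 = e^(-2πi/5)

Computing each X[k]:
X[0] = -1
X[1] = 0.6459-0.3633i
X[2] = 7.3541-1.5388i
X[3] = 7.3541+1.5388i
X[4] = 0.6459+0.3633i

X = [-1, 0.6459-0.3633i, 7.3541-1.5388i, 7.3541+1.5388i, 0.6459+0.3633i]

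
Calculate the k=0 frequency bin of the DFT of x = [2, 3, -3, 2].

X[0] = Σ(n=0 to 3) x[n] · ω_4^0 = Σ x[n]
= (2) + (3) + (-3) + (2)

X[0] = 4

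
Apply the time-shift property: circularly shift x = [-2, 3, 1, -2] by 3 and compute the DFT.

Time shift by 3: X_shifted[k] = ω_4^(3k) · X[k]
Shifted x = [3, 1, -2, -2]

DFT(x[n-3]) = [0, 5-3i, 2, 5+3i]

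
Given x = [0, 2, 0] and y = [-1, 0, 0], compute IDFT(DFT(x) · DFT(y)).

(x ⊛ y)[n] = Σ(m=0 to 2) x[m] · y[(n-m) mod 3]

Computing each output sample:
(x ⊛ y)[0] = 0
(x ⊛ y)[1] = -2
(x ⊛ y)[2] = 0

x ⊛ y = [0, -2, 0]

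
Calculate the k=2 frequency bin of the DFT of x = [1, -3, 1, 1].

X[2] = Σ(n=0 to 3) x[n] · ω_4^(2n) where ω_4 = e^(-2πi/4)
= (1)·ω_4^0 + (-3)·ω_4^2 + (1)·ω_4^4 + (1)·ω_4^6

X[2] = 4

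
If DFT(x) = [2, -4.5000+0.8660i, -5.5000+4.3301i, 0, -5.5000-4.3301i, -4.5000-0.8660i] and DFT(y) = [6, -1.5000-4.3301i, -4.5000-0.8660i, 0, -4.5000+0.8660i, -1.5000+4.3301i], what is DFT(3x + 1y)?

By linearity: DFT(3x + 1y) = 3·DFT(x) + 1·DFT(y)
= 3·[2, -4.5000+0.8660i, -5.5000+4.3301i, 0, -5.5000-4.3301i, -4.5000-0.8660i] + 1·[6, -1.5000-4.3301i, -4.5000-0.8660i, 0, -4.5000+0.8660i, -1.5000+4.3301i]

Computing element-wise:
Z[0] = 3·(2) + 1·(6) = 12
Z[1] = 3·(-4.5000+0.8660i) + 1·(-1.5000-4.3301i) = -15.0000-1.7321i
Z[2] = 3·(-5.5000+4.3301i) + 1·(-4.5000-0.8660i) = -21.0000+12.1243i
Z[3] = 3·(0) + 1·(0) = 0
Z[4] = 3·(-5.5000-4.3301i) + 1·(-4.5000+0.8660i) = -21.0000-12.1243i
Z[5] = 3·(-4.5000-0.8660i) + 1·(-1.5000+4.3301i) = -15.0000+1.7321i

DFT(3x + 1y) = 3·X + 1·Y = [12, -15.0000-1.7321i, -21.0000+12.1243i, 0, -21.0000-12.1243i, -15.0000+1.7321i]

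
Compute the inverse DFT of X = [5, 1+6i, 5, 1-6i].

x[n] = (1/4) Σ(k=0 to 3) X[k] · e^(2πikn/4)

Computing each x[n]:
x[0] = 3
x[1] = -3
x[2] = 2
x[3] = 3

x = [3, -3, 2, 3]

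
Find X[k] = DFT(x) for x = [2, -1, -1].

X[k] = Σ(n=0 to 2) x[n] · ω_3^(nk)
where ω_3 = e^(-2πi/3)

Computing each X[k]:
X[0] = 0
X[1] = 3
X[2] = 3

X = [0, 3, 3]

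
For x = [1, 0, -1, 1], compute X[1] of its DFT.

X[1] = Σ(n=0 to 3) x[n] · ω_4^(1n) where ω_4 = e^(-2πi/4)
= (1)·ω_4^0 + (0)·ω_4^1 + (-1)·ω_4^2 + (1)·ω_4^3

X[1] = 2+1i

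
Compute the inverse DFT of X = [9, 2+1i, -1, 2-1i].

x[n] = (1/4) Σ(k=0 to 3) X[k] · e^(2πikn/4)

Computing each x[n]:
x[0] = 3
x[1] = 2
x[2] = 1
x[3] = 3

x = [3, 2, 1, 3]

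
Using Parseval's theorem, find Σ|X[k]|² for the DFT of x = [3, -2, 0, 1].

Parseval: Σ|x[n]|² = (1/N)Σ|X[k]|², so Σ|X[k]|² = N·Σ|x[n]|² = 4·14.0000

Σ|X[k]|² = N·Σ|x[n]|² = 4·14.0000 = 56.0000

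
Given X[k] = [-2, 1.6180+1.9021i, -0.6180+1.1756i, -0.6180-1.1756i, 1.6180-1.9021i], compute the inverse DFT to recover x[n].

x[n] = (1/5) Σ(k=0 to 4) X[k] · e^(2πikn/5)

Computing each x[n]:
x[0] = 0
x[1] = -1
x[2] = -1
x[3] = -1
x[4] = 1

x = [0, -1, -1, -1, 1]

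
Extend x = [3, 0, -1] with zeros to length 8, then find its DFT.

Original 3-point DFT: [2, 3.5000-0.8660i, 3.5000+0.8660i]
Zero-padded 8-point DFT provides frequency interpolation.

DFT_8([x, 0, ...]) = [2, 3+1i, 4, 3-1i, 2, 3+1i, 4, 3-1i]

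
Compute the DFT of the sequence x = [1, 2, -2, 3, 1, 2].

X[k] = Σ(n=0 to 5) x[n] · ω_6^(nk)
where ω_6 = e^(-2πi/6)

Computing each X[k]:
X[0] = 7
X[1] = 0.5000+2.5981i
X[2] = 2.5000-2.5981i
X[3] = -7
X[4] = 2.5000+2.5981i
X[5] = 0.5000-2.5981i

X = [7, 0.5000+2.5981i, 2.5000-2.5981i, -7, 2.5000+2.5981i, 0.5000-2.5981i]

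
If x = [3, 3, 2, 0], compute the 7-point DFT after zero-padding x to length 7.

Original 4-point DFT: [8, 1-3i, 2, 1+3i]
Zero-padded 7-point DFT provides frequency interpolation.

DFT_7([x, 0, ...]) = [8, 4.4254-4.2954i, 0.5305-2.0570i, 1.5441+0.2620i, 1.5441-0.2620i, 0.5305+2.0570i, 4.4254+4.2954i]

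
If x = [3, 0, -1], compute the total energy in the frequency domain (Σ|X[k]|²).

Parseval: Σ|x[n]|² = (1/N)Σ|X[k]|², so Σ|X[k]|² = N·Σ|x[n]|² = 3·10.0000

Σ|X[k]|² = N·Σ|x[n]|² = 3·10.0000 = 30.0000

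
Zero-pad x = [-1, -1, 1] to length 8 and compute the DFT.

Original 3-point DFT: [-1, -1.0000+1.7321i, -1.0000-1.7321i]
Zero-padded 8-point DFT provides frequency interpolation.

DFT_8([x, 0, ...]) = [-1, -1.7071-0.2929i, -2+1i, -0.2929+1.7071i, 1, -0.2929-1.7071i, -2-1i, -1.7071+0.2929i]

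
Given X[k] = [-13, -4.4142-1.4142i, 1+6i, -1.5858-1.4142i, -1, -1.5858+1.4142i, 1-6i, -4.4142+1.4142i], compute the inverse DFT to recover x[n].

x[n] = (1/8) Σ(k=0 to 7) X[k] · e^(2πikn/8)

Computing each x[n]:
x[0] = -3
x[1] = -3
x[2] = -2
x[3] = 1
x[4] = 0
x[5] = -3
x[6] = -2
x[7] = -1

x = [-3, -3, -2, 1, 0, -3, -2, -1]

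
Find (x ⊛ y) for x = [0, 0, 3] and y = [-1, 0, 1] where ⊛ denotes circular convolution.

(x ⊛ y)[n] = Σ(m=0 to 2) x[m] · y[(n-m) mod 3]

Computing each output sample:
(x ⊛ y)[0] = 0
(x ⊛ y)[1] = 3
(x ⊛ y)[2] = -3

x ⊛ y = [0, 3, -3]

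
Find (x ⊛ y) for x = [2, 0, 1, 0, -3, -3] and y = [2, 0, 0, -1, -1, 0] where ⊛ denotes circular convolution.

(x ⊛ y)[n] = Σ(m=0 to 5) x[m] · y[(n-m) mod 6]

Computing each output sample:
(x ⊛ y)[0] = 3
(x ⊛ y)[1] = 3
(x ⊛ y)[2] = 8
(x ⊛ y)[3] = 1
(x ⊛ y)[4] = -8
(x ⊛ y)[5] = -7

x ⊛ y = [3, 3, 8, 1, -8, -7]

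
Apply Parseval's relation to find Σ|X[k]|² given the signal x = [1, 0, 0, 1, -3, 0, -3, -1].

Parseval: Σ|x[n]|² = (1/N)Σ|X[k]|², so Σ|X[k]|² = N·Σ|x[n]|² = 8·21.0000

Σ|X[k]|² = N·Σ|x[n]|² = 8·21.0000 = 168.0000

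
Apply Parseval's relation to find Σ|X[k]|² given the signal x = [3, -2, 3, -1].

Parseval: Σ|x[n]|² = (1/N)Σ|X[k]|², so Σ|X[k]|² = N·Σ|x[n]|² = 4·23.0000

Σ|X[k]|² = N·Σ|x[n]|² = 4·23.0000 = 92.0000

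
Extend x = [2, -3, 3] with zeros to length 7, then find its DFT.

Original 3-point DFT: [2, 2.0000+5.1962i, 2.0000-5.1962i]
Zero-padded 7-point DFT provides frequency interpolation.

DFT_7([x, 0, ...]) = [2, -0.5380-0.5793i, -0.0353+4.2264i, 6.5734+3.6471i, 6.5734-3.6471i, -0.0353-4.2264i, -0.5380+0.5793i]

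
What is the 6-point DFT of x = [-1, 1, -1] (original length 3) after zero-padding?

Original 3-point DFT: [-1, -1.0000-1.7321i, -1.0000+1.7321i]
Zero-padded 6-point DFT provides frequency interpolation.

DFT_6([x, 0, ...]) = [-1, 0, -1.0000-1.7321i, -3, -1.0000+1.7321i, 0]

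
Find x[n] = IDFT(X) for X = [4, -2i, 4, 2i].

x[n] = (1/4) Σ(k=0 to 3) X[k] · e^(2πikn/4)

Computing each x[n]:
x[0] = 2
x[1] = 1
x[2] = 2
x[3] = -1

x = [2, 1, 2, -1]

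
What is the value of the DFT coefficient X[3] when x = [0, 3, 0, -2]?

X[3] = Σ(n=0 to 3) x[n] · ω_4^(3n) where ω_4 = e^(-2πi/4)
= (0)·ω_4^0 + (3)·ω_4^3 + (0)·ω_4^6 + (-2)·ω_4^9

X[3] = 5i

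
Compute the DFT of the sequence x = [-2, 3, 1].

X[k] = Σ(n=0 to 2) x[n] · ω_3^(nk)
where ω_3 = e^(-2πi/3)

Computing each X[k]:
X[0] = 2
X[1] = -4.0000-1.7321i
X[2] = -4.0000+1.7321i

X = [2, -4.0000-1.7321i, -4.0000+1.7321i]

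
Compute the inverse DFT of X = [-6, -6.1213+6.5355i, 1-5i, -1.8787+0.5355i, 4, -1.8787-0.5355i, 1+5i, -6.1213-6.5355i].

x[n] = (1/8) Σ(k=0 to 7) X[k] · e^(2πikn/8)

Computing each x[n]:
x[0] = -2
x[1] = -2
x[2] = -2
x[3] = -3
x[4] = 2
x[5] = 2
x[6] = 1
x[7] = -2

x = [-2, -2, -2, -3, 2, 2, 1, -2]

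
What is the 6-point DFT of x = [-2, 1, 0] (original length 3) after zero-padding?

Original 3-point DFT: [-1, -2.5000-0.8660i, -2.5000+0.8660i]
Zero-padded 6-point DFT provides frequency interpolation.

DFT_6([x, 0, ...]) = [-1, -1.5000-0.8660i, -2.5000-0.8660i, -3, -2.5000+0.8660i, -1.5000+0.8660i]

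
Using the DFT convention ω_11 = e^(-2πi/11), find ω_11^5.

ω_11^5 = e^(-2πi·5/11)
= cos(-2π·5/11) + i·sin(-2π·5/11)
= cos(-10π/11) + i·sin(-10π/11)

ω_11^5 = cos(-10π/11) + i·sin(-10π/11) = -0.9595-0.2817i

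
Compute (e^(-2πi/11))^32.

Since ω_11^11 = 1, powers reduce modulo 11.
32 mod 11 = 10
So ω_11^32 = ω_11^10 = e^(-2πi·10/11)

ω_11^32 = ω_11^10 = 0.8413+0.5406i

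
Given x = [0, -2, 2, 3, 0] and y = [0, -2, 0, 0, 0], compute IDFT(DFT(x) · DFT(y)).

(x ⊛ y)[n] = Σ(m=0 to 4) x[m] · y[(n-m) mod 5]

Computing each output sample:
(x ⊛ y)[0] = 0
(x ⊛ y)[1] = 0
(x ⊛ y)[2] = 4
(x ⊛ y)[3] = -4
(x ⊛ y)[4] = -6

x ⊛ y = [0, 0, 4, -4, -6]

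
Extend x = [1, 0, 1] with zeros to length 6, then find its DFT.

Original 3-point DFT: [2, 0.5000+0.8660i, 0.5000-0.8660i]
Zero-padded 6-point DFT provides frequency interpolation.

DFT_6([x, 0, ...]) = [2, 0.5000-0.8660i, 0.5000+0.8660i, 2, 0.5000-0.8660i, 0.5000+0.8660i]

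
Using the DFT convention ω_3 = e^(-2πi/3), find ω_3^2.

ω_3^2 = e^(-2πi·2/3)
= cos(-2π·2/3) + i·sin(-2π·2/3)
= cos(-4π/3) + i·sin(-4π/3)

ω_3^2 = cos(-4π/3) + i·sin(-4π/3) = -0.5000+0.8660i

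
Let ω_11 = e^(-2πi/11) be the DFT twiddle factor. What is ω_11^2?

ω_11^2 = e^(-2πi·2/11)
= cos(-2π·2/11) + i·sin(-2π·2/11)
= cos(-4π/11) + i·sin(-4π/11)

ω_11^2 = cos(-4π/11) + i·sin(-4π/11) = 0.4154-0.9096i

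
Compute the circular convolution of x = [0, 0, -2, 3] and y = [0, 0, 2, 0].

(x ⊛ y)[n] = Σ(m=0 to 3) x[m] · y[(n-m) mod 4]

Computing each output sample:
(x ⊛ y)[0] = -4
(x ⊛ y)[1] = 6
(x ⊛ y)[2] = 0
(x ⊛ y)[3] = 0

x ⊛ y = [-4, 6, 0, 0]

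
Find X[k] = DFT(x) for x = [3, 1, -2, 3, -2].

X[k] = Σ(n=0 to 4) x[n] · ω_5^(nk)
where ω_5 = e^(-2πi/5)

Computing each X[k]:
X[0] = 3
X[1] = 1.8820+0.0858i
X[2] = 4.1180-6.5186i
X[3] = 4.1180+6.5186i
X[4] = 1.8820-0.0858i

X = [3, 1.8820+0.0858i, 4.1180-6.5186i, 4.1180+6.5186i, 1.8820-0.0858i]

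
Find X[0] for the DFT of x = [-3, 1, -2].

X[0] = Σ(n=0 to 2) x[n] · ω_3^0 = Σ x[n]
= (-3) + (1) + (-2)

X[0] = -4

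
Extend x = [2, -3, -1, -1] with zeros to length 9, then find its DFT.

Original 4-point DFT: [-3, 3+2i, 5, 3-2i]
Zero-padded 9-point DFT provides frequency interpolation.

DFT_9([x, 0, ...]) = [-3, 0.0282+3.7792i, 2.9187+2.4304i, 3.0000+1.7321i, 4.5530+1.2493i, 4.5530-1.2493i, 3.0000-1.7321i, 2.9187-2.4304i, 0.0282-3.7792i]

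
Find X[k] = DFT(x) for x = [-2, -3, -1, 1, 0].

X[k] = Σ(n=0 to 4) x[n] · ω_5^(nk)
where ω_5 = e^(-2πi/5)

Computing each X[k]:
X[0] = -5
X[1] = -2.9271+4.0287i
X[2] = 0.4271-0.1388i
X[3] = 0.4271+0.1388i
X[4] = -2.9271-4.0287i

X = [-5, -2.9271+4.0287i, 0.4271-0.1388i, 0.4271+0.1388i, -2.9271-4.0287i]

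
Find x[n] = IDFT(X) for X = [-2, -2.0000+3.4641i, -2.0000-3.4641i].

x[n] = (1/3) Σ(k=0 to 2) X[k] · e^(2πikn/3)

Computing each x[n]:
x[0] = -2
x[1] = -2
x[2] = 2

x = [-2, -2, 2]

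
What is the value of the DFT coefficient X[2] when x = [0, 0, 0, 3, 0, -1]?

X[2] = Σ(n=0 to 5) x[n] · ω_6^(2n) where ω_6 = e^(-2πi/6)
= (0)·ω_6^0 + (0)·ω_6^2 + (0)·ω_6^4 + (3)·ω_6^6 + (0)·ω_6^8 + (-1)·ω_6^10

X[2] = 3.5000-0.8660i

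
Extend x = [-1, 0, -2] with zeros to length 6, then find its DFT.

Original 3-point DFT: [-3, -1.7321i, 1.7321i]
Zero-padded 6-point DFT provides frequency interpolation.

DFT_6([x, 0, ...]) = [-3, 1.7321i, -1.7321i, -3, 1.7321i, -1.7321i]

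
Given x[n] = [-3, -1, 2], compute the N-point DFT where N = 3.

X[k] = Σ(n=0 to 2) x[n] · ω_3^(nk)
where ω_3 = e^(-2πi/3)

Computing each X[k]:
X[0] = -2
X[1] = -3.5000+2.5981i
X[2] = -3.5000-2.5981i

X = [-2, -3.5000+2.5981i, -3.5000-2.5981i]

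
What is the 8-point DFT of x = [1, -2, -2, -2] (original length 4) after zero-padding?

Original 4-point DFT: [-5, 3, 3, 3]
Zero-padded 8-point DFT provides frequency interpolation.

DFT_8([x, 0, ...]) = [-5, 1.0000+4.8284i, 3, 1.0000+0.8284i, 3, 1.0000-0.8284i, 3, 1.0000-4.8284i]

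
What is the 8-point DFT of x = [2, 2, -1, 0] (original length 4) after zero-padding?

Original 4-point DFT: [3, 3-2i, -1, 3+2i]
Zero-padded 8-point DFT provides frequency interpolation.

DFT_8([x, 0, ...]) = [3, 3.4142-0.4142i, 3-2i, 0.5858-2.4142i, -1, 0.5858+2.4142i, 3+2i, 3.4142+0.4142i]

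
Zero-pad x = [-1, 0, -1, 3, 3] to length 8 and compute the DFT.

Original 5-point DFT: [4, -1.6910+5.2043i, -2.8090-2.0409i, -2.8090+2.0409i, -1.6910-5.2043i]
Zero-padded 8-point DFT provides frequency interpolation.

DFT_8([x, 0, ...]) = [4, -6.1213-1.1213i, 3+3i, -1.8787-3.1213i, -2, -1.8787+3.1213i, 3-3i, -6.1213+1.1213i]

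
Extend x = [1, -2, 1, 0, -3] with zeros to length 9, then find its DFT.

Original 5-point DFT: [-3, -1.3541-1.5388i, 5.3541+0.3633i, 5.3541-0.3633i, -1.3541+1.5388i]
Zero-padded 9-point DFT provides frequency interpolation.

DFT_9([x, 0, ...]) = [-3, 2.4606+1.3268i, -2.5851-0.3008i, 3.0000+5.1962i, 3.1245-1.6276i, 3.1245+1.6276i, 3.0000-5.1962i, -2.5851+0.3008i, 2.4606-1.3268i]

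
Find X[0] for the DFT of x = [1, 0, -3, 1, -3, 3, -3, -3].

X[0] = Σ(n=0 to 7) x[n] · ω_8^0 = Σ x[n]
= (1) + (0) + (-3) + (1) + (-3) + (3) + (-3) + (-3)

X[0] = -7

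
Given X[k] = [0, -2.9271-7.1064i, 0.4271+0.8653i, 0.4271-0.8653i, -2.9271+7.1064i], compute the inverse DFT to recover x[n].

x[n] = (1/5) Σ(k=0 to 4) X[k] · e^(2πikn/5)

Computing each x[n]:
x[0] = -1
x[1] = 2
x[2] = 3
x[3] = -1
x[4] = -3

x = [-1, 2, 3, -1, -3]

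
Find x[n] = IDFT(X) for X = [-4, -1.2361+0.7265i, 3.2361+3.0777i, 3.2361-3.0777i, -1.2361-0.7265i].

x[n] = (1/5) Σ(k=0 to 4) X[k] · e^(2πikn/5)

Computing each x[n]:
x[0] = 0
x[1] = -3
x[2] = 1
x[3] = -1
x[4] = -1

x = [0, -3, 1, -1, -1]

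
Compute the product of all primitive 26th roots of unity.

The primitive 26th roots of unity are ω_26^k for k coprime to 26: k ∈ {1, 3, 5, 7, 9, 11, 15, 17, 19, 21, 23, 25}
Their product equals the constant term of the cyclotomic polynomial Φ_26(x) up to sign.
For n ≥ 3, the product of all primitive nth roots of unity is 1. (For n=1 it is 1; for n=2 it is -1.)

1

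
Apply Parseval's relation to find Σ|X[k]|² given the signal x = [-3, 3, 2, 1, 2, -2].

Parseval: Σ|x[n]|² = (1/N)Σ|X[k]|², so Σ|X[k]|² = N·Σ|x[n]|² = 6·31.0000

Σ|X[k]|² = N·Σ|x[n]|² = 6·31.0000 = 186.0000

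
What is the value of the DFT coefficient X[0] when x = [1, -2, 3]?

X[0] = Σ(n=0 to 2) x[n] · ω_3^0 = Σ x[n]
= (1) + (-2) + (3)

X[0] = 2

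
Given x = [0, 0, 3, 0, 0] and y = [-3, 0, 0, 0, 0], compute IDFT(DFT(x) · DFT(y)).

(x ⊛ y)[n] = Σ(m=0 to 4) x[m] · y[(n-m) mod 5]

Computing each output sample:
(x ⊛ y)[0] = 0
(x ⊛ y)[1] = 0
(x ⊛ y)[2] = -9
(x ⊛ y)[3] = 0
(x ⊛ y)[4] = 0

x ⊛ y = [0, 0, -9, 0, 0]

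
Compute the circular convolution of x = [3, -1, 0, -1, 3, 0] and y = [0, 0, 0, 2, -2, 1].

(x ⊛ y)[n] = Σ(m=0 to 5) x[m] · y[(n-m) mod 6]

Computing each output sample:
(x ⊛ y)[0] = -3
(x ⊛ y)[1] = 8
(x ⊛ y)[2] = -7
(x ⊛ y)[3] = 9
(x ⊛ y)[4] = -8
(x ⊛ y)[5] = 5

x ⊛ y = [-3, 8, -7, 9, -8, 5]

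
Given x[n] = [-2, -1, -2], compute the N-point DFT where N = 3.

X[k] = Σ(n=0 to 2) x[n] · ω_3^(nk)
where ω_3 = e^(-2πi/3)

Computing each X[k]:
X[0] = -5
X[1] = -0.5000-0.8660i
X[2] = -0.5000+0.8660i

X = [-5, -0.5000-0.8660i, -0.5000+0.8660i]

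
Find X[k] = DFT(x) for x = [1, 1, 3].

X[k] = Σ(n=0 to 2) x[n] · ω_3^(nk)
where ω_3 = e^(-2πi/3)

Computing each X[k]:
X[0] = 5
X[1] = -1.0000+1.7321i
X[2] = -1.0000-1.7321i

X = [5, -1.0000+1.7321i, -1.0000-1.7321i]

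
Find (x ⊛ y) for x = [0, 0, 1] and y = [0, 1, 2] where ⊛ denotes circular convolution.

(x ⊛ y)[n] = Σ(m=0 to 2) x[m] · y[(n-m) mod 3]

Computing each output sample:
(x ⊛ y)[0] = 1
(x ⊛ y)[1] = 2
(x ⊛ y)[2] = 0

x ⊛ y = [1, 2, 0]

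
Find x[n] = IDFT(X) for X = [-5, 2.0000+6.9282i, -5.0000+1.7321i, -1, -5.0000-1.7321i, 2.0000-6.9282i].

x[n] = (1/6) Σ(k=0 to 5) X[k] · e^(2πikn/6)

Computing each x[n]:
x[0] = -2
x[1] = -2
x[2] = -2
x[3] = -3
x[4] = 1
x[5] = 3

x = [-2, -2, -2, -3, 1, 3]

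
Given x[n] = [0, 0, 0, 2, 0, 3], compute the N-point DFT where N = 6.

X[k] = Σ(n=0 to 5) x[n] · ω_6^(nk)
where ω_6 = e^(-2πi/6)

Computing each X[k]:
X[0] = 5
X[1] = -0.5000+2.5981i
X[2] = 0.5000+2.5981i
X[3] = -5
X[4] = 0.5000-2.5981i
X[5] = -0.5000-2.5981i

X = [5, -0.5000+2.5981i, 0.5000+2.5981i, -5, 0.5000-2.5981i, -0.5000-2.5981i]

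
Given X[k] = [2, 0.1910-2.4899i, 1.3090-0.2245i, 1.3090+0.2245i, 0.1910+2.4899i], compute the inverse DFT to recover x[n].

x[n] = (1/5) Σ(k=0 to 4) X[k] · e^(2πikn/5)

Computing each x[n]:
x[0] = 1
x[1] = 1
x[2] = 1
x[3] = 0
x[4] = -1

x = [1, 1, 1, 0, -1]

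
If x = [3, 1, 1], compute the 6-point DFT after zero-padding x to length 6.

Original 3-point DFT: [5, 2, 2]
Zero-padded 6-point DFT provides frequency interpolation.

DFT_6([x, 0, ...]) = [5, 3.0000-1.7321i, 2, 3, 2, 3.0000+1.7321i]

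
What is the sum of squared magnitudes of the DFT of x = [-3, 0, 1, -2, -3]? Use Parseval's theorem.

Parseval: Σ|x[n]|² = (1/N)Σ|X[k]|², so Σ|X[k]|² = N·Σ|x[n]|² = 5·23.0000

Σ|X[k]|² = N·Σ|x[n]|² = 5·23.0000 = 115.0000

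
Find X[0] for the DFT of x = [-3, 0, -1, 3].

X[0] = Σ(n=0 to 3) x[n] · ω_4^0 = Σ x[n]
= (-3) + (0) + (-1) + (3)

X[0] = -1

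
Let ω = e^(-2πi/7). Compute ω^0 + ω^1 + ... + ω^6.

Sum of all nth roots of unity equals 0 for n > 1 (geometric series with r ≠ 1).

0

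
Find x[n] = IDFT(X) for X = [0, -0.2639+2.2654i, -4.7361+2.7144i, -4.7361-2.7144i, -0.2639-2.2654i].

x[n] = (1/5) Σ(k=0 to 4) X[k] · e^(2πikn/5)

Computing each x[n]:
x[0] = -2
x[1] = 0
x[2] = 0
x[3] = -1
x[4] = 3

x = [-2, 0, 0, -1, 3]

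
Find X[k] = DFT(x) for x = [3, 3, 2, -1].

X[k] = Σ(n=0 to 3) x[n] · ω_4^(nk)
where ω_4 = e^(-2πi/4)

Computing each X[k]:
X[0] = 7
X[1] = 1-4i
X[2] = 3
X[3] = 1+4i

X = [7, 1-4i, 3, 1+4i]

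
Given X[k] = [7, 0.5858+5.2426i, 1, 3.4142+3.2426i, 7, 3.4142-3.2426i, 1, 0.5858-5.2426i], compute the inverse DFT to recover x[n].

x[n] = (1/8) Σ(k=0 to 7) X[k] · e^(2πikn/8)

Computing each x[n]:
x[0] = 3
x[1] = -2
x[2] = 1
x[3] = -1
x[4] = 1
x[5] = 2
x[6] = 2
x[7] = 1

x = [3, -2, 1, -1, 1, 2, 2, 1]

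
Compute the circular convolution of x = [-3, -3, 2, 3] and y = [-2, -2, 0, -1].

(x ⊛ y)[n] = Σ(m=0 to 3) x[m] · y[(n-m) mod 4]

Computing each output sample:
(x ⊛ y)[0] = 3
(x ⊛ y)[1] = 10
(x ⊛ y)[2] = -1
(x ⊛ y)[3] = -7

x ⊛ y = [3, 10, -1, -7]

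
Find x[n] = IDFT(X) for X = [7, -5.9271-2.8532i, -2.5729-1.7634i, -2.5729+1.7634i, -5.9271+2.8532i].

x[n] = (1/5) Σ(k=0 to 4) X[k] · e^(2πikn/5)

Computing each x[n]:
x[0] = -2
x[1] = 3
x[2] = 3
x[3] = 3
x[4] = 0

x = [-2, 3, 3, 3, 0]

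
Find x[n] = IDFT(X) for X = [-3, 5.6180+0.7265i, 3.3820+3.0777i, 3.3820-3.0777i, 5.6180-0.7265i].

x[n] = (1/5) Σ(k=0 to 4) X[k] · e^(2πikn/5)

Computing each x[n]:
x[0] = 3
x[1] = -2
x[2] = -1
x[3] = -3
x[4] = 0

x = [3, -2, -1, -3, 0]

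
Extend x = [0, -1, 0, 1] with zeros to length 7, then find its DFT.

Original 4-point DFT: [0, 2i, 0, -2i]
Zero-padded 7-point DFT provides frequency interpolation.

DFT_7([x, 0, ...]) = [0, -1.5245+0.3479i, 0.8460+1.7568i, 0.6784-0.5410i, 0.6784+0.5410i, 0.8460-1.7568i, -1.5245-0.3479i]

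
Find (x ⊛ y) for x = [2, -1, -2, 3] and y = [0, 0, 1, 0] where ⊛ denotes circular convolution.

(x ⊛ y)[n] = Σ(m=0 to 3) x[m] · y[(n-m) mod 4]

Computing each output sample:
(x ⊛ y)[0] = -2
(x ⊛ y)[1] = 3
(x ⊛ y)[2] = 2
(x ⊛ y)[3] = -1

x ⊛ y = [-2, 3, 2, -1]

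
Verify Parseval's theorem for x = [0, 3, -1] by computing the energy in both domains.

Time domain:
Σ|x[n]|² = |0|² + |3|² + |-1|² = 10.0000

Frequency domain:
(1/3)Σ|X[k]|² = (1/3)(|2|² + |-1.0000-3.4641i|² + |-1.0000+3.4641i|²) = (1/3)·30.0000 = 10.0000

Both sides agree, confirming Parseval's theorem.

Σ|x[n]|² = (1/N)Σ|X[k]|² = 10.0000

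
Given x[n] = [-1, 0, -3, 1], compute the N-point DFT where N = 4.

X[k] = Σ(n=0 to 3) x[n] · ω_4^(nk)
where ω_4 = e^(-2πi/4)

Computing each X[k]:
X[0] = -3
X[1] = 2+1i
X[2] = -5
X[3] = 2-1i

X = [-3, 2+1i, -5, 2-1i]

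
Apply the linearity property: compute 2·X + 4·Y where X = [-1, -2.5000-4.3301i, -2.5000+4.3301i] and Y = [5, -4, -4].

By linearity: DFT(2x + 4y) = 2·DFT(x) + 4·DFT(y)
= 2·[-1, -2.5000-4.3301i, -2.5000+4.3301i] + 4·[5, -4, -4]

Computing element-wise:
Z[0] = 2·(-1) + 4·(5) = 18
Z[1] = 2·(-2.5000-4.3301i) + 4·(-4) = -21.0000-8.6602i
Z[2] = 2·(-2.5000+4.3301i) + 4·(-4) = -21.0000+8.6602i

DFT(2x + 4y) = 2·X + 4·Y = [18, -21.0000-8.6602i, -21.0000+8.6602i]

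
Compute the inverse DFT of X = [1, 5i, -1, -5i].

x[n] = (1/4) Σ(k=0 to 3) X[k] · e^(2πikn/4)

Computing each x[n]:
x[0] = 0
x[1] = -2
x[2] = 0
x[3] = 3

x = [0, -2, 0, 3]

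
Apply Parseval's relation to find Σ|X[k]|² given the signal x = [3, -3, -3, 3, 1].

Parseval: Σ|x[n]|² = (1/N)Σ|X[k]|², so Σ|X[k]|² = N·Σ|x[n]|² = 5·37.0000

Σ|X[k]|² = N·Σ|x[n]|² = 5·37.0000 = 185.0000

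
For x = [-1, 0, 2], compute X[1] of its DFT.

X[1] = Σ(n=0 to 2) x[n] · ω_3^(1n) where ω_3 = e^(-2πi/3)
= (-1)·ω_3^0 + (0)·ω_3^1 + (2)·ω_3^2

X[1] = -2.0000+1.7321i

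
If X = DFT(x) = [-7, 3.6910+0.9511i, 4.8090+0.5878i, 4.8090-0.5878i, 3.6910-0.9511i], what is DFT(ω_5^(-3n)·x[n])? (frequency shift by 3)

Modulation property: DFT(ω_5^(-3n)·x[n]) = X[(k-3) mod 5], so circularly shift X by 3 positions.

X[k-3] = [4.8090+0.5878i, 4.8090-0.5878i, 3.6910-0.9511i, -7, 3.6910+0.9511i]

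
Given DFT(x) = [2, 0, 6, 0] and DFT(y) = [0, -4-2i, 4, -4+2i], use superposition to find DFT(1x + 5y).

By linearity: DFT(1x + 5y) = 1·DFT(x) + 5·DFT(y)
= 1·[2, 0, 6, 0] + 5·[0, -4-2i, 4, -4+2i]

Computing element-wise:
Z[0] = 1·(2) + 5·(0) = 2
Z[1] = 1·(0) + 5·(-4-2i) = -20-10i
Z[2] = 1·(6) + 5·(4) = 26
Z[3] = 1·(0) + 5·(-4+2i) = -20+10i

DFT(1x + 5y) = 1·X + 5·Y = [2, -20-10i, 26, -20+10i]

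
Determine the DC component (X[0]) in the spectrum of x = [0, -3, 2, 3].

X[0] = Σ(n=0 to 3) x[n] · ω_4^0 = Σ x[n]
= (0) + (-3) + (2) + (3)

X[0] = 2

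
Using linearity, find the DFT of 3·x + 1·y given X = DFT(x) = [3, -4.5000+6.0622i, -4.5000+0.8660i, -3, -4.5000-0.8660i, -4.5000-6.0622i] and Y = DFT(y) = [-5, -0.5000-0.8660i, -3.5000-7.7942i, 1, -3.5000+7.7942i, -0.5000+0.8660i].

By linearity: DFT(3x + 1y) = 3·DFT(x) + 1·DFT(y)
= 3·[3, -4.5000+6.0622i, -4.5000+0.8660i, -3, -4.5000-0.8660i, -4.5000-6.0622i] + 1·[-5, -0.5000-0.8660i, -3.5000-7.7942i, 1, -3.5000+7.7942i, -0.5000+0.8660i]

Computing element-wise:
Z[0] = 3·(3) + 1·(-5) = 4
Z[1] = 3·(-4.5000+6.0622i) + 1·(-0.5000-0.8660i) = -14.0000+17.3206i
Z[2] = 3·(-4.5000+0.8660i) + 1·(-3.5000-7.7942i) = -17.0000-5.1962i
Z[3] = 3·(-3) + 1·(1) = -8
Z[4] = 3·(-4.5000-0.8660i) + 1·(-3.5000+7.7942i) = -17.0000+5.1962i
Z[5] = 3·(-4.5000-6.0622i) + 1·(-0.5000+0.8660i) = -14.0000-17.3206i

DFT(3x + 1y) = 3·X + 1·Y = [4, -14.0000+17.3206i, -17.0000-5.1962i, -8, -17.0000+5.1962i, -14.0000-17.3206i]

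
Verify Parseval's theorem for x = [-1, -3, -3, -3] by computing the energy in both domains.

Time domain:
Σ|x[n]|² = |-1|² + |-3|² + |-3|² + |-3|² = 28.0000

Frequency domain:
(1/4)Σ|X[k]|² = (1/4)(|-10|² + |2|² + |2|² + |2|²) = (1/4)·112.0000 = 28.0000

Both sides agree, confirming Parseval's theorem.

Σ|x[n]|² = (1/N)Σ|X[k]|² = 28.0000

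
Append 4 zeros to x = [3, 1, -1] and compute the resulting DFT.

Original 3-point DFT: [3, 3.0000-1.7321i, 3.0000+1.7321i]
Zero-padded 7-point DFT provides frequency interpolation.

DFT_7([x, 0, ...]) = [3, 3.8460+0.1931i, 3.6784-1.4088i, 1.4755-1.2157i, 1.4755+1.2157i, 3.6784+1.4088i, 3.8460-0.1931i]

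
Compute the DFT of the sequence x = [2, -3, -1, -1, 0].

X[k] = Σ(n=0 to 4) x[n] · ω_5^(nk)
where ω_5 = e^(-2πi/5)

Computing each X[k]:
X[0] = -3
X[1] = 2.6910+2.8532i
X[2] = 3.8090+1.7634i
X[3] = 3.8090-1.7634i
X[4] = 2.6910-2.8532i

X = [-3, 2.6910+2.8532i, 3.8090+1.7634i, 3.8090-1.7634i, 2.6910-2.8532i]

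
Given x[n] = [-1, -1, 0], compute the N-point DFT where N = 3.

X[k] = Σ(n=0 to 2) x[n] · ω_3^(nk)
where ω_3 = e^(-2πi/3)

Computing each X[k]:
X[0] = -2
X[1] = -0.5000+0.8660i
X[2] = -0.5000-0.8660i

X = [-2, -0.5000+0.8660i, -0.5000-0.8660i]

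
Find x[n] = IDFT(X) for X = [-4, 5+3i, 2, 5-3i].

x[n] = (1/4) Σ(k=0 to 3) X[k] · e^(2πikn/4)

Computing each x[n]:
x[0] = 2
x[1] = -3
x[2] = -3
x[3] = 0

x = [2, -3, -3, 0]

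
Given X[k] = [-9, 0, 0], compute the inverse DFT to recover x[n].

x[n] = (1/3) Σ(k=0 to 2) X[k] · e^(2πikn/3)

Computing each x[n]:
x[0] = -3
x[1] = -3
x[2] = -3

x = [-3, -3, -3]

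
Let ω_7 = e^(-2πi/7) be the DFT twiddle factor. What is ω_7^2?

ω_7^2 = e^(-2πi·2/7)
= cos(-2π·2/7) + i·sin(-2π·2/7)
= cos(-4π/7) + i·sin(-4π/7)

ω_7^2 = cos(-4π/7) + i·sin(-4π/7) = -0.2225-0.9749i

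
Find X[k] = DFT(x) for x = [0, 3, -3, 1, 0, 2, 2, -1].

X[k] = Σ(n=0 to 7) x[n] · ω_8^(nk)
where ω_8 = e^(-2πi/8)

Computing each X[k]:
X[0] = 4
X[1] = -0.7071+2.8787i
X[2] = 1-5i
X[3] = 0.7071-7.1213i
X[4] = -6
X[5] = 0.7071+7.1213i
X[6] = 1+5i
X[7] = -0.7071-2.8787i

X = [4, -0.7071+2.8787i, 1-5i, 0.7071-7.1213i, -6, 0.7071+7.1213i, 1+5i, -0.7071-2.8787i]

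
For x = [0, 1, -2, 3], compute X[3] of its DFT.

X[3] = Σ(n=0 to 3) x[n] · ω_4^(3n) where ω_4 = e^(-2πi/4)
= (0)·ω_4^0 + (1)·ω_4^3 + (-2)·ω_4^6 + (3)·ω_4^9

X[3] = 2-2i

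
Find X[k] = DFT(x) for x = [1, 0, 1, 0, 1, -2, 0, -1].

X[k] = Σ(n=0 to 7) x[n] · ω_8^(nk)
where ω_8 = e^(-2πi/8)

Computing each X[k]:
X[0] = 0
X[1] = 0.7071-3.1213i
X[2] = 1+1i
X[3] = -0.7071-1.1213i
X[4] = 6
X[5] = -0.7071+1.1213i
X[6] = 1-1i
X[7] = 0.7071+3.1213i

X = [0, 0.7071-3.1213i, 1+1i, -0.7071-1.1213i, 6, -0.7071+1.1213i, 1-1i, 0.7071+3.1213i]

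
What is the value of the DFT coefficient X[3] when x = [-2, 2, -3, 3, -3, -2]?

X[3] = Σ(n=0 to 5) x[n] · ω_6^(3n) where ω_6 = e^(-2πi/6)
= (-2)·ω_6^0 + (2)·ω_6^3 + (-3)·ω_6^6 + (3)·ω_6^9 + (-3)·ω_6^12 + (-2)·ω_6^15

X[3] = -11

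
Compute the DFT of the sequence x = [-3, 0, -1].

X[k] = Σ(n=0 to 2) x[n] · ω_3^(nk)
where ω_3 = e^(-2πi/3)

Computing each X[k]:
X[0] = -4
X[1] = -2.5000-0.8660i
X[2] = -2.5000+0.8660i

X = [-4, -2.5000-0.8660i, -2.5000+0.8660i]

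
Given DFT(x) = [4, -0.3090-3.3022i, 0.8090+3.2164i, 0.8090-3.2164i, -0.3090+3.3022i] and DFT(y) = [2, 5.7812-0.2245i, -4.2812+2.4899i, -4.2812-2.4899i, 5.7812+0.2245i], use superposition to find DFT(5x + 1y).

By linearity: DFT(5x + 1y) = 5·DFT(x) + 1·DFT(y)
= 5·[4, -0.3090-3.3022i, 0.8090+3.2164i, 0.8090-3.2164i, -0.3090+3.3022i] + 1·[2, 5.7812-0.2245i, -4.2812+2.4899i, -4.2812-2.4899i, 5.7812+0.2245i]

Computing element-wise:
Z[0] = 5·(4) + 1·(2) = 22
Z[1] = 5·(-0.3090-3.3022i) + 1·(5.7812-0.2245i) = 4.2362-16.7355i
Z[2] = 5·(0.8090+3.2164i) + 1·(-4.2812+2.4899i) = -0.2362+18.5719i
Z[3] = 5·(0.8090-3.2164i) + 1·(-4.2812-2.4899i) = -0.2362-18.5719i
Z[4] = 5·(-0.3090+3.3022i) + 1·(5.7812+0.2245i) = 4.2362+16.7355i

DFT(5x + 1y) = 5·X + 1·Y = [22, 4.2362-16.7355i, -0.2362+18.5719i, -0.2362-18.5719i, 4.2362+16.7355i]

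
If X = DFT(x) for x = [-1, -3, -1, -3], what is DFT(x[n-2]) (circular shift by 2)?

Time shift by 2: X_shifted[k] = ω_4^(2k) · X[k]
Shifted x = [-1, -3, -1, -3]

DFT(x[n-2]) = [-8, 0, 4, 0]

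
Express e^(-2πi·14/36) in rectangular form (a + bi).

ω_36^14 = e^(-2πi·14/36)
= cos(-2π·14/36) + i·sin(-2π·14/36)
= cos(-28π/36) + i·sin(-28π/36)

ω_36^14 = cos(-28π/36) + i·sin(-28π/36) = -0.7660-0.6428i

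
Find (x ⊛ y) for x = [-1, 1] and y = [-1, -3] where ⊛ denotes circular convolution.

(x ⊛ y)[n] = Σ(m=0 to 1) x[m] · y[(n-m) mod 2]

Computing each output sample:
(x ⊛ y)[0] = -2
(x ⊛ y)[1] = 2

x ⊛ y = [-2, 2]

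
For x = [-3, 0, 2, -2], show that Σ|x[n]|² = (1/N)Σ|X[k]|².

Time domain:
Σ|x[n]|² = |-3|² + |0|² + |2|² + |-2|² = 17.0000

Frequency domain:
(1/4)Σ|X[k]|² = (1/4)(|-3|² + |-5-2i|² + |1|² + |-5+2i|²) = (1/4)·68.0000 = 17.0000

Both sides agree, confirming Parseval's theorem.

Σ|x[n]|² = (1/N)Σ|X[k]|² = 17.0000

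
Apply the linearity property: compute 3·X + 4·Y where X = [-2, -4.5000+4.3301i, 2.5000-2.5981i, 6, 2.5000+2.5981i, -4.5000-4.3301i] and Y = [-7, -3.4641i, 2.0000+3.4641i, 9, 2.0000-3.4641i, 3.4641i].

By linearity: DFT(3x + 4y) = 3·DFT(x) + 4·DFT(y)
= 3·[-2, -4.5000+4.3301i, 2.5000-2.5981i, 6, 2.5000+2.5981i, -4.5000-4.3301i] + 4·[-7, -3.4641i, 2.0000+3.4641i, 9, 2.0000-3.4641i, 3.4641i]

Computing element-wise:
Z[0] = 3·(-2) + 4·(-7) = -34
Z[1] = 3·(-4.5000+4.3301i) + 4·(-3.4641i) = -13.5000-0.8661i
Z[2] = 3·(2.5000-2.5981i) + 4·(2.0000+3.4641i) = 15.5000+6.0621i
Z[3] = 3·(6) + 4·(9) = 54
Z[4] = 3·(2.5000+2.5981i) + 4·(2.0000-3.4641i) = 15.5000-6.0621i
Z[5] = 3·(-4.5000-4.3301i) + 4·(3.4641i) = -13.5000+0.8661i

DFT(3x + 4y) = 3·X + 4·Y = [-34, -13.5000-0.8661i, 15.5000+6.0621i, 54, 15.5000-6.0621i, -13.5000+0.8661i]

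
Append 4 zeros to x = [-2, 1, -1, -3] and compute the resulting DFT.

Original 4-point DFT: [-5, -1-4i, -1, -1+4i]
Zero-padded 8-point DFT provides frequency interpolation.

DFT_8([x, 0, ...]) = [-5, 0.8284+2.4142i, -1-4i, -4.8284+0.4142i, -1, -4.8284-0.4142i, -1+4i, 0.8284-2.4142i]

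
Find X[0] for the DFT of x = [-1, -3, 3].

X[0] = Σ(n=0 to 2) x[n] · ω_3^0 = Σ x[n]
= (-1) + (-3) + (3)

X[0] = -1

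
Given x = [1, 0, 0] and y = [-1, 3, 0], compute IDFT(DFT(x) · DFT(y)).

(x ⊛ y)[n] = Σ(m=0 to 2) x[m] · y[(n-m) mod 3]

Computing each output sample:
(x ⊛ y)[0] = -1
(x ⊛ y)[1] = 3
(x ⊛ y)[2] = 0

x ⊛ y = [-1, 3, 0]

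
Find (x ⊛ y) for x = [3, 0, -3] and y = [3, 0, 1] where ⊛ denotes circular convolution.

(x ⊛ y)[n] = Σ(m=0 to 2) x[m] · y[(n-m) mod 3]

Computing each output sample:
(x ⊛ y)[0] = 9
(x ⊛ y)[1] = -3
(x ⊛ y)[2] = -6

x ⊛ y = [9, -3, -6]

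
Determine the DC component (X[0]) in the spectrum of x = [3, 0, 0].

X[0] = Σ(n=0 to 2) x[n] · ω_3^0 = Σ x[n]
= (3) + (0) + (0)

X[0] = 3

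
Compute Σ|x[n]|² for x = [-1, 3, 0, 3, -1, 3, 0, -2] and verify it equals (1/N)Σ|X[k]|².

Time domain:
Σ|x[n]|² = |-1|² + |3|² + |0|² + |3|² + |-1|² + |3|² + |0|² + |-2|² = 33.0000

Frequency domain:
(1/8)Σ|X[k]|² = (1/8)(|5|² + |-3.5355-3.5355i|² + |-2-5i|² + |3.5355-3.5355i|² + |-9|² + |3.5355+3.5355i|² + |-2+5i|² + |-3.5355+3.5355i|²) = (1/8)·264.0000 = 33.0000

Both sides agree, confirming Parseval's theorem.

Σ|x[n]|² = (1/N)Σ|X[k]|² = 33.0000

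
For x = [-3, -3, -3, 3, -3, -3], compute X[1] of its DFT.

X[1] = Σ(n=0 to 5) x[n] · ω_6^(1n) where ω_6 = e^(-2πi/6)
= (-3)·ω_6^0 + (-3)·ω_6^1 + (-3)·ω_6^2 + (3)·ω_6^3 + (-3)·ω_6^4 + (-3)·ω_6^5

X[1] = -6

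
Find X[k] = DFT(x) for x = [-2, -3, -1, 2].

X[k] = Σ(n=0 to 3) x[n] · ω_4^(nk)
where ω_4 = e^(-2πi/4)

Computing each X[k]:
X[0] = -4
X[1] = -1+5i
X[2] = -2
X[3] = -1-5i

X = [-4, -1+5i, -2, -1-5i]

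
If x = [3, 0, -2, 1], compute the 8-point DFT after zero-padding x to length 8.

Original 4-point DFT: [2, 5+1i, 0, 5-1i]
Zero-padded 8-point DFT provides frequency interpolation.

DFT_8([x, 0, ...]) = [2, 2.2929+1.2929i, 5+1i, 3.7071-2.7071i, 0, 3.7071+2.7071i, 5-1i, 2.2929-1.2929i]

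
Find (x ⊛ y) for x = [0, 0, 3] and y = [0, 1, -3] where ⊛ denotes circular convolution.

(x ⊛ y)[n] = Σ(m=0 to 2) x[m] · y[(n-m) mod 3]

Computing each output sample:
(x ⊛ y)[0] = 3
(x ⊛ y)[1] = -9
(x ⊛ y)[2] = 0

x ⊛ y = [3, -9, 0]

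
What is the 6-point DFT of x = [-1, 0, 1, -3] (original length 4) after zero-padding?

Original 4-point DFT: [-3, -2-3i, 3, -2+3i]
Zero-padded 6-point DFT provides frequency interpolation.

DFT_6([x, 0, ...]) = [-3, 1.5000-0.8660i, -4.5000+0.8660i, 3, -4.5000-0.8660i, 1.5000+0.8660i]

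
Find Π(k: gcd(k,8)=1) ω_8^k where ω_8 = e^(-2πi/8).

The primitive 8th roots of unity are ω_8^k for k coprime to 8: k ∈ {1, 3, 5, 7}
Their product equals the constant term of the cyclotomic polynomial Φ_8(x) up to sign.
For n ≥ 3, the product of all primitive nth roots of unity is 1. (For n=1 it is 1; for n=2 it is -1.)

1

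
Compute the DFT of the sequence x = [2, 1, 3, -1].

X[k] = Σ(n=0 to 3) x[n] · ω_4^(nk)
where ω_4 = e^(-2πi/4)

Computing each X[k]:
X[0] = 5
X[1] = -1-2i
X[2] = 5
X[3] = -1+2i

X = [5, -1-2i, 5, -1+2i]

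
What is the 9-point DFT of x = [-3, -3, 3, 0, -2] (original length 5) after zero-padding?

Original 5-point DFT: [-5, -6.9721-0.8123i, 1.9721+3.4410i, 1.9721-3.4410i, -6.9721+0.8123i]
Zero-padded 9-point DFT provides frequency interpolation.

DFT_9([x, 0, ...]) = [-5, -2.8978-0.3420i, -7.8721+0.6428i, -2.0000+6.9282i, 1.7699+0.9848i, 1.7699-0.9848i, -2.0000-6.9282i, -7.8721-0.6428i, -2.8978+0.3420i]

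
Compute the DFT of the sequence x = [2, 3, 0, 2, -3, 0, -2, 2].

X[k] = Σ(n=0 to 7) x[n] · ω_8^(nk)
where ω_8 = e^(-2πi/8)

Computing each X[k]:
X[0] = 4
X[1] = 7.1213-4.1213i
X[2] = 1+1i
X[3] = 2.8787-0.1213i
X[4] = -10
X[5] = 2.8787+0.1213i
X[6] = 1-1i
X[7] = 7.1213+4.1213i

X = [4, 7.1213-4.1213i, 1+1i, 2.8787-0.1213i, -10, 2.8787+0.1213i, 1-1i, 7.1213+4.1213i]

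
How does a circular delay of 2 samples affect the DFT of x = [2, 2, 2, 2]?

Time shift by 2: X_shifted[k] = ω_4^(2k) · X[k]
Shifted x = [2, 2, 2, 2]

DFT(x[n-2]) = [8, 0, 0, 0]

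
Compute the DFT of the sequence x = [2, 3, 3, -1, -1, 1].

X[k] = Σ(n=0 to 5) x[n] · ω_6^(nk)
where ω_6 = e^(-2πi/6)

Computing each X[k]:
X[0] = 7
X[1] = 4.0000-5.1962i
X[2] = -2.0000+1.7321i
X[3] = 1
X[4] = -2.0000-1.7321i
X[5] = 4.0000+5.1962i

X = [7, 4.0000-5.1962i, -2.0000+1.7321i, 1, -2.0000-1.7321i, 4.0000+5.1962i]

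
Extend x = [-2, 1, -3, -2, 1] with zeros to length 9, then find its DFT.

Original 5-point DFT: [-5, 2.6631+0.5878i, -5.1631-0.9511i, -5.1631+0.9511i, 2.6631-0.5878i]
Zero-padded 9-point DFT provides frequency interpolation.

DFT_9([x, 0, ...]) = [-5, -1.6946+3.7017i, 2.7588-1.0480i, -3.5000-4.3301i, -4.0642+0.4465i, -4.0642-0.4465i, -3.5000+4.3301i, 2.7588+1.0480i, -1.6946-3.7017i]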